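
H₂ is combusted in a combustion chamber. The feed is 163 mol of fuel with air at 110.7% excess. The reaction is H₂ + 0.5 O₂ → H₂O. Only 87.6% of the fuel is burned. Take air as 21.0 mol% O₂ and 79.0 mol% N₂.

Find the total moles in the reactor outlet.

909 mol

Stoichiometric O₂ = 0.5 × 163 = 81.5 mol; O₂ fed = 81.5 × 2.107 = 171.7 mol.
N₂ fed = 171.7 × 79/21 = 646 mol.
Fuel reacted = 0.876 × 163 → ξ = 142.8 mol.
Outlet (n = n₀ + ν ξ):
  H₂: 163 − 1(142.8) = 20.21
  O₂: 171.7 − 0.5(142.8) = 100.3
  N₂: 646 (inert)
  H₂O: 0 + 1(142.8) = 142.8
Total out = 20.21 + 100.3 + 646 + 142.8 = 909.3 mol.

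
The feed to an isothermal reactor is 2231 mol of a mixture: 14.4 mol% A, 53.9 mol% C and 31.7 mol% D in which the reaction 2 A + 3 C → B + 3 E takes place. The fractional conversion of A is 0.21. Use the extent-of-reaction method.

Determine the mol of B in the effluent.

33.7 mol

A reacted = 0.21 × 321.3 = 67.47 mol; ν_A = −2, so ξ = 67.47/2 = 33.73 mol.
Outlet amounts (n = n₀ + ν ξ):
  A: 321.3 − 2(33.73) = 253.8
  C: 1203 − 3(33.73) = 1101
  B: 0 + 1(33.73) = 33.73
  E: 0 + 3(33.73) = 101.2
  D: 707.2 (inert)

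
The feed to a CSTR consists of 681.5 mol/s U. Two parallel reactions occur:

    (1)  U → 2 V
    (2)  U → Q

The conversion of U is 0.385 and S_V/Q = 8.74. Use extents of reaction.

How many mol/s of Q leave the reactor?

Conversion of U: U consumed = 0.385 × 681.5 = 262.4 mol/s = 1ξ₁ + 1ξ₂.
Selectivity: 2ξ₁ / (1ξ₂) = 8.74 → ξ₁ = 4.37 ξ₂.
Substitute: (1·4.37 + 1) ξ₂ = 262.4 → ξ₂ = 48.86 mol/s, ξ₁ = 213.5 mol/s.
Outlet amounts (n = n₀ + Σ ν·ξ):
  U: 681.5 − 1(213.5) − 1(48.86) = 419.1
  V: 0 + 2(213.5) = 427
  Q: 0 + 1(48.86) = 48.86

48.9 mol/s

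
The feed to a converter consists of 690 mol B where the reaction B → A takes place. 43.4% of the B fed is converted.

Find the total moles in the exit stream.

B reacted = 0.434 × 690 = 299.5 mol; ν_B = −1, so ξ = 299.5/1 = 299.5 mol.
Outlet amounts (n = n₀ + ν ξ):
  B: 690 − 1(299.5) = 390.5
  A: 0 + 1(299.5) = 299.5
Total out = 390.5 + 299.5 = 690 mol.

690 mol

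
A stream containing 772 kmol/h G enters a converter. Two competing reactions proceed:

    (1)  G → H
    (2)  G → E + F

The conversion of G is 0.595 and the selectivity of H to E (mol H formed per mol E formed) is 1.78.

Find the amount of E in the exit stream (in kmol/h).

Conversion of G: G consumed = 0.595 × 772 = 459.3 kmol/h = 1ξ₁ + 1ξ₂.
Selectivity: 1ξ₁ / (1ξ₂) = 1.78 → ξ₁ = 1.78 ξ₂.
Substitute: (1·1.78 + 1) ξ₂ = 459.3 → ξ₂ = 165.2 kmol/h, ξ₁ = 294.1 kmol/h.
Outlet amounts (n = n₀ + Σ ν·ξ):
  G: 772 − 1(294.1) − 1(165.2) = 312.7
  H: 0 + 1(294.1) = 294.1
  E: 0 + 1(165.2) = 165.2
  F: 0 + 1(165.2) = 165.2

165 kmol/h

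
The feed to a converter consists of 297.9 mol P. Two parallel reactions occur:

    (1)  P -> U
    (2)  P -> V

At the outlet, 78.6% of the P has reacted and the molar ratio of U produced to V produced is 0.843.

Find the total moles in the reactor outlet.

Conversion of P: P consumed = 0.786 × 297.9 = 234.1 mol = 1ξ₁ + 1ξ₂.
Selectivity: 1ξ₁ / (1ξ₂) = 0.843 → ξ₁ = 0.843 ξ₂.
Substitute: (1·0.843 + 1) ξ₂ = 234.1 → ξ₂ = 127 mol, ξ₁ = 107.1 mol.
Outlet amounts (n = n₀ + Σ ν·ξ):
  P: 297.9 − 1(107.1) − 1(127) = 63.75
  U: 0 + 1(107.1) = 107.1
  V: 0 + 1(127) = 127
Total out = 63.75 + 107.1 + 127 = 297.9 mol.

298 mol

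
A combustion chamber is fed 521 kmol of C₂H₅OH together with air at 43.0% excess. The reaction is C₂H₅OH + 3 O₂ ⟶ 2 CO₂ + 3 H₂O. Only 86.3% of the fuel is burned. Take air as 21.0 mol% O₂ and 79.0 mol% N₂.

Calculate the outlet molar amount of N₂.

Stoichiometric O₂ = 3 × 521 = 1563 kmol; O₂ fed = 1563 × 1.430 = 2235 kmol.
N₂ fed = 2235 × 79/21 = 8408 kmol.
Fuel reacted = 0.863 × 521 → ξ = 449.6 kmol.
Outlet (n = n₀ + ν ξ):
  C₂H₅OH: 521 − 1(449.6) = 71.38
  O₂: 2235 − 3(449.6) = 886.2
  N₂: 8408 (inert)
  CO₂: 0 + 2(449.6) = 899.2
  H₂O: 0 + 3(449.6) = 1349

8410 kmol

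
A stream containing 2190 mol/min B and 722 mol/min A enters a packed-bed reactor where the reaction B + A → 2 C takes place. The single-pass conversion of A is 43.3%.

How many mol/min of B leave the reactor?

1880 mol/min

A reacted = 0.433 × 722 = 312.6 mol/min; ν_A = −1, so ξ = 312.6/1 = 312.6 mol/min.
Outlet amounts (n = n₀ + ν ξ):
  B: 2190 − 1(312.6) = 1877
  A: 722 − 1(312.6) = 409.4
  C: 0 + 2(312.6) = 625.3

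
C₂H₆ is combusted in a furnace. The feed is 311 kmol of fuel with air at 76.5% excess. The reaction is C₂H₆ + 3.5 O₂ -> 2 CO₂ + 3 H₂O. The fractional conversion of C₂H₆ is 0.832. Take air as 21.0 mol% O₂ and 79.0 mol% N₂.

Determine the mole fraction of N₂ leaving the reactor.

Stoichiometric O₂ = 3.5 × 311 = 1088 kmol; O₂ fed = 1088 × 1.765 = 1921 kmol.
N₂ fed = 1921 × 79/21 = 7227 kmol.
Fuel reacted = 0.832 × 311 → ξ = 258.8 kmol.
Outlet (n = n₀ + ν ξ):
  C₂H₆: 311 − 1(258.8) = 52.25
  O₂: 1921 − 3.5(258.8) = 1016
  N₂: 7227 (inert)
  CO₂: 0 + 2(258.8) = 517.5
  H₂O: 0 + 3(258.8) = 776.3
Total out = 9589 kmol; y_N₂ = 7227 / 9589 = 0.7537.

0.754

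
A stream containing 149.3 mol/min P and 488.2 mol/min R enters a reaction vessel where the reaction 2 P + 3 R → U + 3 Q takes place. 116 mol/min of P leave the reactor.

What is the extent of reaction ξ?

ξ = 16.7 mol/min

For P: n = n₀ − 2ξ → 116 = 149.3 − 2ξ, giving ξ = 16.65 mol/min.
Outlet amounts (n = n₀ + ν ξ):
  P: 149.3 − 2(16.65) = 116
  R: 488.2 − 3(16.65) = 438.2
  U: 0 + 1(16.65) = 16.65
  Q: 0 + 3(16.65) = 49.95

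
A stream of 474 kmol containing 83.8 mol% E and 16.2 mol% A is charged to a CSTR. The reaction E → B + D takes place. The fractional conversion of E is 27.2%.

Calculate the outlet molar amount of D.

108 kmol

E reacted = 0.272 × 397.2 = 108 kmol; ν_E = −1, so ξ = 108/1 = 108 kmol.
Outlet amounts (n = n₀ + ν ξ):
  E: 397.2 − 1(108) = 289.2
  B: 0 + 1(108) = 108
  D: 0 + 1(108) = 108
  A: 76.79 (inert)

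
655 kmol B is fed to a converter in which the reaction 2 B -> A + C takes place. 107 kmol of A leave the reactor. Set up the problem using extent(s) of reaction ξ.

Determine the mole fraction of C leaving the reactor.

0.163

For A: n = n₀ + 1ξ → 107 = 0 + 1ξ, giving ξ = 107 kmol.
Outlet amounts (n = n₀ + ν ξ):
  B: 655 − 2(107) = 441
  A: 0 + 1(107) = 107
  C: 0 + 1(107) = 107
Total out = 655 kmol; y_C = 107 / 655 = 0.1634.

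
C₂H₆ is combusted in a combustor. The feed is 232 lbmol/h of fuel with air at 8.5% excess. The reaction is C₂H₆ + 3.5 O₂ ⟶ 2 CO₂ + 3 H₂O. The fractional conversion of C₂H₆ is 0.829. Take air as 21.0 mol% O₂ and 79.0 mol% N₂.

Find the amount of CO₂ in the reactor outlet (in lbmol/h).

Stoichiometric O₂ = 3.5 × 232 = 812 lbmol/h; O₂ fed = 812 × 1.085 = 881 lbmol/h.
N₂ fed = 881 × 79/21 = 3314 lbmol/h.
Fuel reacted = 0.829 × 232 → ξ = 192.3 lbmol/h.
Outlet (n = n₀ + ν ξ):
  C₂H₆: 232 − 1(192.3) = 39.67
  O₂: 881 − 3.5(192.3) = 207.9
  N₂: 3314 (inert)
  CO₂: 0 + 2(192.3) = 384.7
  H₂O: 0 + 3(192.3) = 577

385 lbmol/h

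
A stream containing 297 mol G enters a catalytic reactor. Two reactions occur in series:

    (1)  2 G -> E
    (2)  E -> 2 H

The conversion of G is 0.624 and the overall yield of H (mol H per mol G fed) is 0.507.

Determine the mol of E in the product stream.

Conversion of G: G consumed = 2ξ₁ = 0.624 × 297 → ξ₁ = 92.66 mol.
Yield of H: 2ξ₂ / 297 = 0.507 → ξ₂ = 75.29 mol.
Outlet amounts (n = n₀ + Σ ν·ξ):
  G: 297 − 2(92.66) = 111.7
  E: 0 + 1(92.66) − 1(75.29) = 17.37
  H: 0 + 2(75.29) = 150.6

17.4 mol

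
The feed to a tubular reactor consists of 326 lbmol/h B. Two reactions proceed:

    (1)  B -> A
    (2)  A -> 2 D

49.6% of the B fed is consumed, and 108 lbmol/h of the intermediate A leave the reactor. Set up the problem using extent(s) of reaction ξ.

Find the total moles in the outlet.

Conversion of B: B consumed = 1ξ₁ = 0.496 × 326 → ξ₁ = 161.7 lbmol/h.
A balance: n_A = 0 + 1ξ₁ − 1ξ₂ = 108 → ξ₂ = (1·161.7 − 108)/1 = 53.7 lbmol/h.
Outlet amounts (n = n₀ + Σ ν·ξ):
  B: 326 − 1(161.7) = 164.3
  A: 0 + 1(161.7) − 1(53.7) = 108
  D: 0 + 2(53.7) = 107.4
Total out = 164.3 + 108 + 107.4 = 379.7 lbmol/h.

380 lbmol/h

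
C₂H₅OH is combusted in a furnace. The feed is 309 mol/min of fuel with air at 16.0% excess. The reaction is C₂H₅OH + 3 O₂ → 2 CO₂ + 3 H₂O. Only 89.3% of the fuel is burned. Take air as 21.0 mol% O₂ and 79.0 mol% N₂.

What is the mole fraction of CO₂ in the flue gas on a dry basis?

Stoichiometric O₂ = 3 × 309 = 927 mol/min; O₂ fed = 927 × 1.160 = 1075 mol/min.
N₂ fed = 1075 × 79/21 = 4045 mol/min.
Fuel reacted = 0.893 × 309 → ξ = 275.9 mol/min.
Outlet (n = n₀ + ν ξ):
  C₂H₅OH: 309 − 1(275.9) = 33.06
  O₂: 1075 − 3(275.9) = 247.5
  N₂: 4045 (inert)
  CO₂: 0 + 2(275.9) = 551.9
  H₂O: 0 + 3(275.9) = 827.8
Dry total = 4878 mol/min; y_CO₂ (dry) = 551.9 / 4878 = 0.1131.

0.113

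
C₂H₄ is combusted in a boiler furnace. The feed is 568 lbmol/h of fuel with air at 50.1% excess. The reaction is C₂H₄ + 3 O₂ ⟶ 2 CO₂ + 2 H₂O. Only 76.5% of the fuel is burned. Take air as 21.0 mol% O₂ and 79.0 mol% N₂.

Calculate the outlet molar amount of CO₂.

Stoichiometric O₂ = 3 × 568 = 1704 lbmol/h; O₂ fed = 1704 × 1.501 = 2558 lbmol/h.
N₂ fed = 2558 × 79/21 = 9622 lbmol/h.
Fuel reacted = 0.765 × 568 → ξ = 434.5 lbmol/h.
Outlet (n = n₀ + ν ξ):
  C₂H₄: 568 − 1(434.5) = 133.5
  O₂: 2558 − 3(434.5) = 1254
  N₂: 9622 (inert)
  CO₂: 0 + 2(434.5) = 869
  H₂O: 0 + 2(434.5) = 869

869 lbmol/h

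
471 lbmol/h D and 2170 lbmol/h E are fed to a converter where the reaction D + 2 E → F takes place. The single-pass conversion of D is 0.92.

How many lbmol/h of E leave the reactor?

D reacted = 0.92 × 471 = 433.3 lbmol/h; ν_D = −1, so ξ = 433.3/1 = 433.3 lbmol/h.
Outlet amounts (n = n₀ + ν ξ):
  D: 471 − 1(433.3) = 37.68
  E: 2170 − 2(433.3) = 1303
  F: 0 + 1(433.3) = 433.3

1300 lbmol/h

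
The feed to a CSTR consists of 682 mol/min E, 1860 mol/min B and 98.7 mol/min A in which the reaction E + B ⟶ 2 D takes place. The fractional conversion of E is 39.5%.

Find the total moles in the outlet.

2640 mol/min

E reacted = 0.395 × 682 = 269.4 mol/min; ν_E = −1, so ξ = 269.4/1 = 269.4 mol/min.
Outlet amounts (n = n₀ + ν ξ):
  E: 682 − 1(269.4) = 412.6
  B: 1860 − 1(269.4) = 1591
  D: 0 + 2(269.4) = 538.8
  A: 98.7 (inert)
Total out = 412.6 + 1591 + 538.8 + 98.7 = 2641 mol/min.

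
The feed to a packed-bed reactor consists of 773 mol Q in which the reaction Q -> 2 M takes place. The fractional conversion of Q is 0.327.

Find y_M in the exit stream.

0.493

Q reacted = 0.327 × 773 = 252.8 mol; ν_Q = −1, so ξ = 252.8/1 = 252.8 mol.
Outlet amounts (n = n₀ + ν ξ):
  Q: 773 − 1(252.8) = 520.2
  M: 0 + 2(252.8) = 505.5
Total out = 1026 mol; y_M = 505.5 / 1026 = 0.4928.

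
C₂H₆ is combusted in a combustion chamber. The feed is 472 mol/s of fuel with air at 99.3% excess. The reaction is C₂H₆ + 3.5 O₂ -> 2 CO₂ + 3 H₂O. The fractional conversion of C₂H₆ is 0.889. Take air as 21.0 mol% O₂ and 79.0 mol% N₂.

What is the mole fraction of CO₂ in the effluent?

0.0513

Stoichiometric O₂ = 3.5 × 472 = 1652 mol/s; O₂ fed = 1652 × 1.993 = 3292 mol/s.
N₂ fed = 3292 × 79/21 = 12390 mol/s.
Fuel reacted = 0.889 × 472 → ξ = 419.6 mol/s.
Outlet (n = n₀ + ν ξ):
  C₂H₆: 472 − 1(419.6) = 52.39
  O₂: 3292 − 3.5(419.6) = 1824
  N₂: 12390 (inert)
  CO₂: 0 + 2(419.6) = 839.2
  H₂O: 0 + 3(419.6) = 1259
Total out = 16360 mol/s; y_CO₂ = 839.2 / 16360 = 0.0513.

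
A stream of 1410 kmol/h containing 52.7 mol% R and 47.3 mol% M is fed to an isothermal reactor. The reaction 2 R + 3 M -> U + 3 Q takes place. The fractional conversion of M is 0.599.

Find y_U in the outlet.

0.104

M reacted = 0.599 × 666.9 = 399.5 kmol/h; ν_M = −3, so ξ = 399.5/3 = 133.2 kmol/h.
Outlet amounts (n = n₀ + ν ξ):
  R: 743.1 − 2(133.2) = 476.7
  M: 666.9 − 3(133.2) = 267.4
  U: 0 + 1(133.2) = 133.2
  Q: 0 + 3(133.2) = 399.5
Total out = 1277 kmol/h; y_U = 133.2 / 1277 = 0.1043.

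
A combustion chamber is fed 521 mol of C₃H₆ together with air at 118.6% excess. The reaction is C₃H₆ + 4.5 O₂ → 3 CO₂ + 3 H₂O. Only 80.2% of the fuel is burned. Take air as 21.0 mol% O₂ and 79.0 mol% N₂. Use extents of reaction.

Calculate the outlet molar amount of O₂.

3240 mol

Stoichiometric O₂ = 4.5 × 521 = 2344 mol; O₂ fed = 2344 × 2.186 = 5125 mol.
N₂ fed = 5125 × 79/21 = 19280 mol.
Fuel reacted = 0.802 × 521 → ξ = 417.8 mol.
Outlet (n = n₀ + ν ξ):
  C₃H₆: 521 − 1(417.8) = 103.2
  O₂: 5125 − 4.5(417.8) = 3245
  N₂: 19280 (inert)
  CO₂: 0 + 3(417.8) = 1254
  H₂O: 0 + 3(417.8) = 1254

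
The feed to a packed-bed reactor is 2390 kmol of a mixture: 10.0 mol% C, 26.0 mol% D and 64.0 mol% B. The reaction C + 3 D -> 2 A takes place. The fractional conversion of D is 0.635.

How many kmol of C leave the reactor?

107 kmol

D reacted = 0.635 × 621.4 = 394.6 kmol; ν_D = −3, so ξ = 394.6/3 = 131.5 kmol.
Outlet amounts (n = n₀ + ν ξ):
  C: 239 − 1(131.5) = 107.5
  D: 621.4 − 3(131.5) = 226.8
  A: 0 + 2(131.5) = 263.1
  B: 1530 (inert)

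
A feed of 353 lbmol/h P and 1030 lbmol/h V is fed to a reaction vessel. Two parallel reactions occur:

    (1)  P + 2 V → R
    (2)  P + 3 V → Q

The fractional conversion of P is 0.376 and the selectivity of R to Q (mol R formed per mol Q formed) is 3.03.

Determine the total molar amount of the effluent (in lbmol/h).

Conversion of P: P consumed = 0.376 × 353 = 132.7 lbmol/h = 1ξ₁ + 1ξ₂.
Selectivity: 1ξ₁ / (1ξ₂) = 3.03 → ξ₁ = 3.03 ξ₂.
Substitute: (1·3.03 + 1) ξ₂ = 132.7 → ξ₂ = 32.93 lbmol/h, ξ₁ = 99.79 lbmol/h.
Outlet amounts (n = n₀ + Σ ν·ξ):
  P: 353 − 1(99.79) − 1(32.93) = 220.3
  V: 1030 − 2(99.79) − 3(32.93) = 731.6
  R: 0 + 1(99.79) = 99.79
  Q: 0 + 1(32.93) = 32.93
Total out = 220.3 + 731.6 + 99.79 + 32.93 = 1085 lbmol/h.

1080 lbmol/h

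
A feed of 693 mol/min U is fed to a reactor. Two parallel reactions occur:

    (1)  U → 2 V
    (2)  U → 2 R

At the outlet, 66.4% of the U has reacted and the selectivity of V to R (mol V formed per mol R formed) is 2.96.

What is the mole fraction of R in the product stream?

Conversion of U: U consumed = 0.664 × 693 = 460.2 mol/min = 1ξ₁ + 1ξ₂.
Selectivity: 2ξ₁ / (2ξ₂) = 2.96 → ξ₁ = 2.96 ξ₂.
Substitute: (1·2.96 + 1) ξ₂ = 460.2 → ξ₂ = 116.2 mol/min, ξ₁ = 344 mol/min.
Outlet amounts (n = n₀ + Σ ν·ξ):
  U: 693 − 1(344) − 1(116.2) = 232.8
  V: 0 + 2(344) = 687.9
  R: 0 + 2(116.2) = 232.4
Total out = 1153 mol/min; y_R = 232.4 / 1153 = 0.2015.

0.202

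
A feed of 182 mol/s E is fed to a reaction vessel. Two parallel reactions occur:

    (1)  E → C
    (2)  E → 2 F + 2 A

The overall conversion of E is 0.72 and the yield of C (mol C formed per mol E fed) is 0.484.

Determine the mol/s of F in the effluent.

85.9 mol/s

Yield of C: 1ξ₁ / 182 = 0.484 → ξ₁ = 88.09 mol/s.
Conversion of E: 1ξ₁ + 1ξ₂ = 0.72 × 182 = 131 → ξ₂ = 42.95 mol/s.
Outlet amounts (n = n₀ + Σ ν·ξ):
  E: 182 − 1(88.09) − 1(42.95) = 50.96
  C: 0 + 1(88.09) = 88.09
  F: 0 + 2(42.95) = 85.9
  A: 0 + 2(42.95) = 85.9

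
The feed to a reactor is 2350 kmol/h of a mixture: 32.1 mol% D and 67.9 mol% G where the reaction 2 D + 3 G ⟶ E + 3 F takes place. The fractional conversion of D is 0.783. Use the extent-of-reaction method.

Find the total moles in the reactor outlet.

2050 kmol/h

D reacted = 0.783 × 754.4 = 590.7 kmol/h; ν_D = −2, so ξ = 590.7/2 = 295.3 kmol/h.
Outlet amounts (n = n₀ + ν ξ):
  D: 754.4 − 2(295.3) = 163.7
  G: 1596 − 3(295.3) = 709.7
  E: 0 + 1(295.3) = 295.3
  F: 0 + 3(295.3) = 886
Total out = 163.7 + 709.7 + 295.3 + 886 = 2055 kmol/h.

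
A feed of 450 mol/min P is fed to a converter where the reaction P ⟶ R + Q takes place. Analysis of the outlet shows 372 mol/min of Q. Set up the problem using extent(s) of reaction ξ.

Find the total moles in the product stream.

For Q: n = n₀ + 1ξ → 372 = 0 + 1ξ, giving ξ = 372 mol/min.
Outlet amounts (n = n₀ + ν ξ):
  P: 450 − 1(372) = 78
  R: 0 + 1(372) = 372
  Q: 0 + 1(372) = 372
Total out = 78 + 372 + 372 = 822 mol/min.

822 mol/min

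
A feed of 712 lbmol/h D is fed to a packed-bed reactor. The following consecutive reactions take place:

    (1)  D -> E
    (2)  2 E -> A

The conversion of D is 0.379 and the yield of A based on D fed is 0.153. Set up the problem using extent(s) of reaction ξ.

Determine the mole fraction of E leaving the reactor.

Conversion of D: D consumed = 1ξ₁ = 0.379 × 712 → ξ₁ = 269.8 lbmol/h.
Yield of A: 1ξ₂ / 712 = 0.153 → ξ₂ = 108.9 lbmol/h.
Outlet amounts (n = n₀ + Σ ν·ξ):
  D: 712 − 1(269.8) = 442.2
  E: 0 + 1(269.8) − 2(108.9) = 51.98
  A: 0 + 1(108.9) = 108.9
Total out = 603.1 lbmol/h; y_E = 51.98 / 603.1 = 0.08619.

0.0862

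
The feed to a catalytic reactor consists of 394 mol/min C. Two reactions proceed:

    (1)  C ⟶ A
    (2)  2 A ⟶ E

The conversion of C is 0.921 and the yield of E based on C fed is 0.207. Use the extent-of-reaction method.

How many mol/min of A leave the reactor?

200 mol/min

Conversion of C: C consumed = 1ξ₁ = 0.921 × 394 → ξ₁ = 362.9 mol/min.
Yield of E: 1ξ₂ / 394 = 0.207 → ξ₂ = 81.56 mol/min.
Outlet amounts (n = n₀ + Σ ν·ξ):
  C: 394 − 1(362.9) = 31.13
  A: 0 + 1(362.9) − 2(81.56) = 199.8
  E: 0 + 1(81.56) = 81.56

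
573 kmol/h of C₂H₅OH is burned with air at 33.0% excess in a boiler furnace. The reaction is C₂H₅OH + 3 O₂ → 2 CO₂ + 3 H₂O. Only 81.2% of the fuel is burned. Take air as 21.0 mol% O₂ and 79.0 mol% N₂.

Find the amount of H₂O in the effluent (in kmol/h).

1400 kmol/h

Stoichiometric O₂ = 3 × 573 = 1719 kmol/h; O₂ fed = 1719 × 1.330 = 2286 kmol/h.
N₂ fed = 2286 × 79/21 = 8601 kmol/h.
Fuel reacted = 0.812 × 573 → ξ = 465.3 kmol/h.
Outlet (n = n₀ + ν ξ):
  C₂H₅OH: 573 − 1(465.3) = 107.7
  O₂: 2286 − 3(465.3) = 890.4
  N₂: 8601 (inert)
  CO₂: 0 + 2(465.3) = 930.6
  H₂O: 0 + 3(465.3) = 1396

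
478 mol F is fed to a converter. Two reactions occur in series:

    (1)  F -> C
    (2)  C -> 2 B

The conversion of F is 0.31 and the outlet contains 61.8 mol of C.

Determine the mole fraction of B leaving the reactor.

0.306

Conversion of F: F consumed = 1ξ₁ = 0.31 × 478 → ξ₁ = 148.2 mol.
C balance: n_C = 0 + 1ξ₁ − 1ξ₂ = 61.8 → ξ₂ = (1·148.2 − 61.8)/1 = 86.38 mol.
Outlet amounts (n = n₀ + Σ ν·ξ):
  F: 478 − 1(148.2) = 329.8
  C: 0 + 1(148.2) − 1(86.38) = 61.8
  B: 0 + 2(86.38) = 172.8
Total out = 564.4 mol; y_B = 172.8 / 564.4 = 0.3061.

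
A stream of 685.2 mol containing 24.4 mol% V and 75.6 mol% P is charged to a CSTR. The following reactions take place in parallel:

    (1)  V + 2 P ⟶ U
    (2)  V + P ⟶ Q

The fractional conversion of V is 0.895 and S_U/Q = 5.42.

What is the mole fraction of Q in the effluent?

0.057

Conversion of V: V consumed = 0.895 × 167.2 = 149.6 mol = 1ξ₁ + 1ξ₂.
Selectivity: 1ξ₁ / (1ξ₂) = 5.42 → ξ₁ = 5.42 ξ₂.
Substitute: (1·5.42 + 1) ξ₂ = 149.6 → ξ₂ = 23.31 mol, ξ₁ = 126.3 mol.
Outlet amounts (n = n₀ + Σ ν·ξ):
  V: 167.2 − 1(126.3) − 1(23.31) = 17.55
  P: 518 − 2(126.3) − 1(23.31) = 242.1
  U: 0 + 1(126.3) = 126.3
  Q: 0 + 1(23.31) = 23.31
Total out = 409.2 mol; y_Q = 23.31 / 409.2 = 0.05695.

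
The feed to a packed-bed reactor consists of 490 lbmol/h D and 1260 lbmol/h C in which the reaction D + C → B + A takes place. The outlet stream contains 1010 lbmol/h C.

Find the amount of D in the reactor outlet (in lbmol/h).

For C: n = n₀ − 1ξ → 1010 = 1260 − 1ξ, giving ξ = 250 lbmol/h.
Outlet amounts (n = n₀ + ν ξ):
  D: 490 − 1(250) = 240
  C: 1260 − 1(250) = 1010
  B: 0 + 1(250) = 250
  A: 0 + 1(250) = 250

240 lbmol/h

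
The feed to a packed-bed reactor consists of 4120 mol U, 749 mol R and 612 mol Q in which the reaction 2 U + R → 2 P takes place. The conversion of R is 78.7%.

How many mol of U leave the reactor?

R reacted = 0.787 × 749 = 589.5 mol; ν_R = −1, so ξ = 589.5/1 = 589.5 mol.
Outlet amounts (n = n₀ + ν ξ):
  U: 4120 − 2(589.5) = 2941
  R: 749 − 1(589.5) = 159.5
  P: 0 + 2(589.5) = 1179
  Q: 612 (inert)

2940 mol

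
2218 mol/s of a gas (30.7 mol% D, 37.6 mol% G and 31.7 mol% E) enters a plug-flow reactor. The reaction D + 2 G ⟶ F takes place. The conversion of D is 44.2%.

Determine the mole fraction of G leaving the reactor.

0.144

D reacted = 0.442 × 680.9 = 301 mol/s; ν_D = −1, so ξ = 301/1 = 301 mol/s.
Outlet amounts (n = n₀ + ν ξ):
  D: 680.9 − 1(301) = 380
  G: 834 − 2(301) = 232
  F: 0 + 1(301) = 301
  E: 703.1 (inert)
Total out = 1616 mol/s; y_G = 232 / 1616 = 0.1436.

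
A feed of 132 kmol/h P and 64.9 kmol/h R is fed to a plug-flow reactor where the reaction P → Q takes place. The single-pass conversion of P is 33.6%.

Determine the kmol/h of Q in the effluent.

P reacted = 0.336 × 132 = 44.35 kmol/h; ν_P = −1, so ξ = 44.35/1 = 44.35 kmol/h.
Outlet amounts (n = n₀ + ν ξ):
  P: 132 − 1(44.35) = 87.65
  Q: 0 + 1(44.35) = 44.35
  R: 64.9 (inert)

44.4 kmol/h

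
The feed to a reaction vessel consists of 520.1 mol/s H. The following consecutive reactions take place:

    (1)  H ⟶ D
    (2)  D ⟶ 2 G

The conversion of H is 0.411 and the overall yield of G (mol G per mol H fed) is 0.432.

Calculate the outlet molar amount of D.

101 mol/s

Conversion of H: H consumed = 1ξ₁ = 0.411 × 520.1 → ξ₁ = 213.8 mol/s.
Yield of G: 2ξ₂ / 520.1 = 0.432 → ξ₂ = 112.3 mol/s.
Outlet amounts (n = n₀ + Σ ν·ξ):
  H: 520.1 − 1(213.8) = 306.3
  D: 0 + 1(213.8) − 1(112.3) = 101.4
  G: 0 + 2(112.3) = 224.7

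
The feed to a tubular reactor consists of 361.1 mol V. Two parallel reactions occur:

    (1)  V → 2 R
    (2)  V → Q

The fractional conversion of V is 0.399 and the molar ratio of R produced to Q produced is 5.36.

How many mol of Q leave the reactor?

Conversion of V: V consumed = 0.399 × 361.1 = 144.1 mol = 1ξ₁ + 1ξ₂.
Selectivity: 2ξ₁ / (1ξ₂) = 5.36 → ξ₁ = 2.68 ξ₂.
Substitute: (1·2.68 + 1) ξ₂ = 144.1 → ξ₂ = 39.15 mol, ξ₁ = 104.9 mol.
Outlet amounts (n = n₀ + Σ ν·ξ):
  V: 361.1 − 1(104.9) − 1(39.15) = 217
  R: 0 + 2(104.9) = 209.9
  Q: 0 + 1(39.15) = 39.15

39.2 mol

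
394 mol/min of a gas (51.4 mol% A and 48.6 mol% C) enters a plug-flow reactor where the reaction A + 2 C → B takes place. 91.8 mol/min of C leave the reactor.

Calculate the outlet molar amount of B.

For C: n = n₀ − 2ξ → 91.8 = 191.5 − 2ξ, giving ξ = 49.84 mol/min.
Outlet amounts (n = n₀ + ν ξ):
  A: 202.5 − 1(49.84) = 152.7
  C: 191.5 − 2(49.84) = 91.8
  B: 0 + 1(49.84) = 49.84

49.8 mol/min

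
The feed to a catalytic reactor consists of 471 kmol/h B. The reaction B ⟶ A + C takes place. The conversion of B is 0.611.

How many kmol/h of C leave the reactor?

288 kmol/h

B reacted = 0.611 × 471 = 287.8 kmol/h; ν_B = −1, so ξ = 287.8/1 = 287.8 kmol/h.
Outlet amounts (n = n₀ + ν ξ):
  B: 471 − 1(287.8) = 183.2
  A: 0 + 1(287.8) = 287.8
  C: 0 + 1(287.8) = 287.8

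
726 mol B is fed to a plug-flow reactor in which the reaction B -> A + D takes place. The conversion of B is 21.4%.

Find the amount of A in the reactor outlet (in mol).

155 mol

B reacted = 0.214 × 726 = 155.4 mol; ν_B = −1, so ξ = 155.4/1 = 155.4 mol.
Outlet amounts (n = n₀ + ν ξ):
  B: 726 − 1(155.4) = 570.6
  A: 0 + 1(155.4) = 155.4
  D: 0 + 1(155.4) = 155.4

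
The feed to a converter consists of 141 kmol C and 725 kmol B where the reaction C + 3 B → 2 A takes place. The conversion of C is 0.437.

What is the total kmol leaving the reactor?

743 kmol

C reacted = 0.437 × 141 = 61.62 kmol; ν_C = −1, so ξ = 61.62/1 = 61.62 kmol.
Outlet amounts (n = n₀ + ν ξ):
  C: 141 − 1(61.62) = 79.38
  B: 725 − 3(61.62) = 540.1
  A: 0 + 2(61.62) = 123.2
Total out = 79.38 + 540.1 + 123.2 = 742.8 kmol.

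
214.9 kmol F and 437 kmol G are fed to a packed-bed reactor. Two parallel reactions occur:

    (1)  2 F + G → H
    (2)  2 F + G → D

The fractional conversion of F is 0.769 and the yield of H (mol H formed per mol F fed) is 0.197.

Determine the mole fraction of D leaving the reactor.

0.0828

Yield of H: 1ξ₁ / 214.9 = 0.197 → ξ₁ = 42.34 kmol.
Conversion of F: 2ξ₁ + 2ξ₂ = 0.769 × 214.9 = 165.3 → ξ₂ = 40.29 kmol.
Outlet amounts (n = n₀ + Σ ν·ξ):
  F: 214.9 − 2(42.34) − 2(40.29) = 49.64
  G: 437 − 1(42.34) − 1(40.29) = 354.4
  H: 0 + 1(42.34) = 42.34
  D: 0 + 1(40.29) = 40.29
Total out = 486.6 kmol; y_D = 40.29 / 486.6 = 0.0828.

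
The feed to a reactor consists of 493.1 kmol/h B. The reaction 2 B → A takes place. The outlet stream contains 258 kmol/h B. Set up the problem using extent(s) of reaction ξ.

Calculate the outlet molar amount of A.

118 kmol/h

For B: n = n₀ − 2ξ → 258 = 493.1 − 2ξ, giving ξ = 117.6 kmol/h.
Outlet amounts (n = n₀ + ν ξ):
  B: 493.1 − 2(117.6) = 258
  A: 0 + 1(117.6) = 117.6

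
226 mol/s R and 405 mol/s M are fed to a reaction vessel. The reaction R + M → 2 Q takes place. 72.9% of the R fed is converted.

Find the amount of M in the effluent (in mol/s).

240 mol/s

R reacted = 0.729 × 226 = 164.8 mol/s; ν_R = −1, so ξ = 164.8/1 = 164.8 mol/s.
Outlet amounts (n = n₀ + ν ξ):
  R: 226 − 1(164.8) = 61.25
  M: 405 − 1(164.8) = 240.2
  Q: 0 + 2(164.8) = 329.5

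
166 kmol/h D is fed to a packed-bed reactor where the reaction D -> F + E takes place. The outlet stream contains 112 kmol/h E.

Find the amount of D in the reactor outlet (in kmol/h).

For E: n = n₀ + 1ξ → 112 = 0 + 1ξ, giving ξ = 112 kmol/h.
Outlet amounts (n = n₀ + ν ξ):
  D: 166 − 1(112) = 54
  F: 0 + 1(112) = 112
  E: 0 + 1(112) = 112

54 kmol/h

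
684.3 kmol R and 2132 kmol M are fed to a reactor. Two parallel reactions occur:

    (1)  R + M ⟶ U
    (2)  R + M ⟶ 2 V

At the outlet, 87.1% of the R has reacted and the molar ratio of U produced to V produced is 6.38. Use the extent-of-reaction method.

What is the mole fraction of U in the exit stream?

Conversion of R: R consumed = 0.871 × 684.3 = 596 kmol = 1ξ₁ + 1ξ₂.
Selectivity: 1ξ₁ / (2ξ₂) = 6.38 → ξ₁ = 12.76 ξ₂.
Substitute: (1·12.76 + 1) ξ₂ = 596 → ξ₂ = 43.32 kmol, ξ₁ = 552.7 kmol.
Outlet amounts (n = n₀ + Σ ν·ξ):
  R: 684.3 − 1(552.7) − 1(43.32) = 88.27
  M: 2132 − 1(552.7) − 1(43.32) = 1536
  U: 0 + 1(552.7) = 552.7
  V: 0 + 2(43.32) = 86.63
Total out = 2264 kmol; y_U = 552.7 / 2264 = 0.2442.

0.244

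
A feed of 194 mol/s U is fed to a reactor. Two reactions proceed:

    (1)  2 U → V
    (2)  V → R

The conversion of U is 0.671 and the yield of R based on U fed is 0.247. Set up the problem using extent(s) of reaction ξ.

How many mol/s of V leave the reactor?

Conversion of U: U consumed = 2ξ₁ = 0.671 × 194 → ξ₁ = 65.09 mol/s.
Yield of R: 1ξ₂ / 194 = 0.247 → ξ₂ = 47.92 mol/s.
Outlet amounts (n = n₀ + Σ ν·ξ):
  U: 194 − 2(65.09) = 63.83
  V: 0 + 1(65.09) − 1(47.92) = 17.17
  R: 0 + 1(47.92) = 47.92

17.2 mol/s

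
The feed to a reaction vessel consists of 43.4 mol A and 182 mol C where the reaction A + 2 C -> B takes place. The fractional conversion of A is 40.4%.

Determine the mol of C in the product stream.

147 mol

A reacted = 0.404 × 43.4 = 17.53 mol; ν_A = −1, so ξ = 17.53/1 = 17.53 mol.
Outlet amounts (n = n₀ + ν ξ):
  A: 43.4 − 1(17.53) = 25.87
  C: 182 − 2(17.53) = 146.9
  B: 0 + 1(17.53) = 17.53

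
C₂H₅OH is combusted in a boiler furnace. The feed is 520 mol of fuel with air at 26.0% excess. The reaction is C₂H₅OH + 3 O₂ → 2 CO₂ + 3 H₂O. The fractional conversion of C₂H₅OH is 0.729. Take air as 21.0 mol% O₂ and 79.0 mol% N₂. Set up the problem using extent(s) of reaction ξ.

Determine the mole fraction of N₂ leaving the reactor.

0.721

Stoichiometric O₂ = 3 × 520 = 1560 mol; O₂ fed = 1560 × 1.260 = 1966 mol.
N₂ fed = 1966 × 79/21 = 7394 mol.
Fuel reacted = 0.729 × 520 → ξ = 379.1 mol.
Outlet (n = n₀ + ν ξ):
  C₂H₅OH: 520 − 1(379.1) = 140.9
  O₂: 1966 − 3(379.1) = 828.4
  N₂: 7394 (inert)
  CO₂: 0 + 2(379.1) = 758.2
  H₂O: 0 + 3(379.1) = 1137
Total out = 10260 mol; y_N₂ = 7394 / 10260 = 0.7208.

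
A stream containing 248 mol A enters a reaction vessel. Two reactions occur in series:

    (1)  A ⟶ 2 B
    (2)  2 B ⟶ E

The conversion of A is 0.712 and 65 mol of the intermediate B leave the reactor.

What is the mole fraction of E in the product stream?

Conversion of A: A consumed = 1ξ₁ = 0.712 × 248 → ξ₁ = 176.6 mol.
B balance: n_B = 0 + 2ξ₁ − 2ξ₂ = 65 → ξ₂ = (2·176.6 − 65)/2 = 144.1 mol.
Outlet amounts (n = n₀ + Σ ν·ξ):
  A: 248 − 1(176.6) = 71.42
  B: 0 + 2(176.6) − 2(144.1) = 65
  E: 0 + 1(144.1) = 144.1
Total out = 280.5 mol; y_E = 144.1 / 280.5 = 0.5136.

0.514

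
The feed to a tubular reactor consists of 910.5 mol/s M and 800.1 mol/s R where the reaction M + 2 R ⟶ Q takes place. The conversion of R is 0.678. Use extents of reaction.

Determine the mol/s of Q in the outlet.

271 mol/s

R reacted = 0.678 × 800.1 = 542.5 mol/s; ν_R = −2, so ξ = 542.5/2 = 271.2 mol/s.
Outlet amounts (n = n₀ + ν ξ):
  M: 910.5 − 1(271.2) = 639.3
  R: 800.1 − 2(271.2) = 257.6
  Q: 0 + 1(271.2) = 271.2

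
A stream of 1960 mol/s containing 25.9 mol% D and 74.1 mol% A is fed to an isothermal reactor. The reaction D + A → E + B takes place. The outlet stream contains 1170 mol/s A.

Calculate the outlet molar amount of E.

282 mol/s

For A: n = n₀ − 1ξ → 1170 = 1452 − 1ξ, giving ξ = 282.4 mol/s.
Outlet amounts (n = n₀ + ν ξ):
  D: 507.6 − 1(282.4) = 225.3
  A: 1452 − 1(282.4) = 1170
  E: 0 + 1(282.4) = 282.4
  B: 0 + 1(282.4) = 282.4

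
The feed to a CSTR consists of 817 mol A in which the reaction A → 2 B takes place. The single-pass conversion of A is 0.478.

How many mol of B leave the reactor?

781 mol

A reacted = 0.478 × 817 = 390.5 mol; ν_A = −1, so ξ = 390.5/1 = 390.5 mol.
Outlet amounts (n = n₀ + ν ξ):
  A: 817 − 1(390.5) = 426.5
  B: 0 + 2(390.5) = 781.1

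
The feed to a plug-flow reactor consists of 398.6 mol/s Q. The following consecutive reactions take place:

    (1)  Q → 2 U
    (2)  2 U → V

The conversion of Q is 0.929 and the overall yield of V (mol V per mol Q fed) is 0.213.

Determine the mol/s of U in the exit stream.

571 mol/s

Conversion of Q: Q consumed = 1ξ₁ = 0.929 × 398.6 → ξ₁ = 370.3 mol/s.
Yield of V: 1ξ₂ / 398.6 = 0.213 → ξ₂ = 84.9 mol/s.
Outlet amounts (n = n₀ + Σ ν·ξ):
  Q: 398.6 − 1(370.3) = 28.3
  U: 0 + 2(370.3) − 2(84.9) = 570.8
  V: 0 + 1(84.9) = 84.9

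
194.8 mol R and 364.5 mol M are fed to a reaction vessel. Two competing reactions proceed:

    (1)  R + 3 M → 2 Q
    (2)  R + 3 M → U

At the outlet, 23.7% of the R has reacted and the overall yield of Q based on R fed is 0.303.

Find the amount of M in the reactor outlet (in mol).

226 mol

Yield of Q: 2ξ₁ / 194.8 = 0.303 → ξ₁ = 29.51 mol.
Conversion of R: 1ξ₁ + 1ξ₂ = 0.237 × 194.8 = 46.17 → ξ₂ = 16.66 mol.
Outlet amounts (n = n₀ + Σ ν·ξ):
  R: 194.8 − 1(29.51) − 1(16.66) = 148.6
  M: 364.5 − 3(29.51) − 3(16.66) = 226
  Q: 0 + 2(29.51) = 59.02
  U: 0 + 1(16.66) = 16.66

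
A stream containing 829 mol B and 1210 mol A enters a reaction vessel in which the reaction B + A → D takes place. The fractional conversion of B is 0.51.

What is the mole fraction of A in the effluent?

0.487

B reacted = 0.51 × 829 = 422.8 mol; ν_B = −1, so ξ = 422.8/1 = 422.8 mol.
Outlet amounts (n = n₀ + ν ξ):
  B: 829 − 1(422.8) = 406.2
  A: 1210 − 1(422.8) = 787.2
  D: 0 + 1(422.8) = 422.8
Total out = 1616 mol; y_A = 787.2 / 1616 = 0.4871.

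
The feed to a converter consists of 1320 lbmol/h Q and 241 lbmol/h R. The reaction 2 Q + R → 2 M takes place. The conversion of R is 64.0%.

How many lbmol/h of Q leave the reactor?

R reacted = 0.64 × 241 = 154.2 lbmol/h; ν_R = −1, so ξ = 154.2/1 = 154.2 lbmol/h.
Outlet amounts (n = n₀ + ν ξ):
  Q: 1320 − 2(154.2) = 1012
  R: 241 − 1(154.2) = 86.76
  M: 0 + 2(154.2) = 308.5

1010 lbmol/h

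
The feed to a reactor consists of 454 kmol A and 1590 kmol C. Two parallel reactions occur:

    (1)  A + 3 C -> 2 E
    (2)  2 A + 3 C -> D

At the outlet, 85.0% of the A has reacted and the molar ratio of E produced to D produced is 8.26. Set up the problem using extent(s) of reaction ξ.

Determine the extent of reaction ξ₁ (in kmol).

ξ₁ = 260 kmol

Conversion of A: A consumed = 0.85 × 454 = 385.9 kmol = 1ξ₁ + 2ξ₂.
Selectivity: 2ξ₁ / (1ξ₂) = 8.26 → ξ₁ = 4.13 ξ₂.
Substitute: (1·4.13 + 2) ξ₂ = 385.9 → ξ₂ = 62.95 kmol, ξ₁ = 260 kmol.
Outlet amounts (n = n₀ + Σ ν·ξ):
  A: 454 − 1(260) − 2(62.95) = 68.1
  C: 1590 − 3(260) − 3(62.95) = 621.2
  E: 0 + 2(260) = 520
  D: 0 + 1(62.95) = 62.95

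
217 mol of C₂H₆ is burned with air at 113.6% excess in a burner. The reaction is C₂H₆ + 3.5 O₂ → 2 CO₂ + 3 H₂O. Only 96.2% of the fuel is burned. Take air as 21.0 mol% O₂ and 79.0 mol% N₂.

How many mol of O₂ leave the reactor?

892 mol

Stoichiometric O₂ = 3.5 × 217 = 759.5 mol; O₂ fed = 759.5 × 2.136 = 1622 mol.
N₂ fed = 1622 × 79/21 = 6103 mol.
Fuel reacted = 0.962 × 217 → ξ = 208.8 mol.
Outlet (n = n₀ + ν ξ):
  C₂H₆: 217 − 1(208.8) = 8.246
  O₂: 1622 − 3.5(208.8) = 891.7
  N₂: 6103 (inert)
  CO₂: 0 + 2(208.8) = 417.5
  H₂O: 0 + 3(208.8) = 626.3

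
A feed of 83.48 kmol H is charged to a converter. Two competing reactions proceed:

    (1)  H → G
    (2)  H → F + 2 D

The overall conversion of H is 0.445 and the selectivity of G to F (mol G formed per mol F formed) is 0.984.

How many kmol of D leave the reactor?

37.4 kmol

Conversion of H: H consumed = 0.445 × 83.48 = 37.15 kmol = 1ξ₁ + 1ξ₂.
Selectivity: 1ξ₁ / (1ξ₂) = 0.984 → ξ₁ = 0.984 ξ₂.
Substitute: (1·0.984 + 1) ξ₂ = 37.15 → ξ₂ = 18.72 kmol, ξ₁ = 18.42 kmol.
Outlet amounts (n = n₀ + Σ ν·ξ):
  H: 83.48 − 1(18.42) − 1(18.72) = 46.33
  G: 0 + 1(18.42) = 18.42
  F: 0 + 1(18.72) = 18.72
  D: 0 + 2(18.72) = 37.45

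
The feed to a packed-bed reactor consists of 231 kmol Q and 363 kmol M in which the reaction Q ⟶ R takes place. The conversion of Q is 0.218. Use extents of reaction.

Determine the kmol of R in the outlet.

Q reacted = 0.218 × 231 = 50.36 kmol; ν_Q = −1, so ξ = 50.36/1 = 50.36 kmol.
Outlet amounts (n = n₀ + ν ξ):
  Q: 231 − 1(50.36) = 180.6
  R: 0 + 1(50.36) = 50.36
  M: 363 (inert)

50.4 kmol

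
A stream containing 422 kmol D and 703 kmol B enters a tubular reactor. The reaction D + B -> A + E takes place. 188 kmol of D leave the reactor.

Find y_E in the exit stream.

0.208

For D: n = n₀ − 1ξ → 188 = 422 − 1ξ, giving ξ = 234 kmol.
Outlet amounts (n = n₀ + ν ξ):
  D: 422 − 1(234) = 188
  B: 703 − 1(234) = 469
  A: 0 + 1(234) = 234
  E: 0 + 1(234) = 234
Total out = 1125 kmol; y_E = 234 / 1125 = 0.208.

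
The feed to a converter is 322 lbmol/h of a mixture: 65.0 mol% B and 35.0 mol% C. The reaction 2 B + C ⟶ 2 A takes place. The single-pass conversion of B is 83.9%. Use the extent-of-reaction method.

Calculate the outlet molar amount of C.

24.9 lbmol/h

B reacted = 0.839 × 209.3 = 175.6 lbmol/h; ν_B = −2, so ξ = 175.6/2 = 87.8 lbmol/h.
Outlet amounts (n = n₀ + ν ξ):
  B: 209.3 − 2(87.8) = 33.7
  C: 112.7 − 1(87.8) = 24.9
  A: 0 + 2(87.8) = 175.6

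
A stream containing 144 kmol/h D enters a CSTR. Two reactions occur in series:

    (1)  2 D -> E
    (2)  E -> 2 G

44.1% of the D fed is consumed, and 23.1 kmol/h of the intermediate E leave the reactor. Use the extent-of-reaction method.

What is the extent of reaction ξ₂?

Conversion of D: D consumed = 2ξ₁ = 0.441 × 144 → ξ₁ = 31.75 kmol/h.
E balance: n_E = 0 + 1ξ₁ − 1ξ₂ = 23.1 → ξ₂ = (1·31.75 − 23.1)/1 = 8.652 kmol/h.
Outlet amounts (n = n₀ + Σ ν·ξ):
  D: 144 − 2(31.75) = 80.5
  E: 0 + 1(31.75) − 1(8.652) = 23.1
  G: 0 + 2(8.652) = 17.3

ξ₂ = 8.65 kmol/h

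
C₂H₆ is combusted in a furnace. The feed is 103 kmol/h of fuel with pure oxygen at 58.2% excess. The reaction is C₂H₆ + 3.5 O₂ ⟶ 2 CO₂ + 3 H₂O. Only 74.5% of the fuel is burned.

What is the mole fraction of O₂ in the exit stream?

0.424

Stoichiometric O₂ = 3.5 × 103 = 360.5 kmol/h; O₂ fed = 360.5 × 1.582 = 570.3 kmol/h.
Fuel reacted = 0.745 × 103 → ξ = 76.73 kmol/h.
Outlet (n = n₀ + ν ξ):
  C₂H₆: 103 − 1(76.73) = 26.27
  O₂: 570.3 − 3.5(76.73) = 301.7
  CO₂: 0 + 2(76.73) = 153.5
  H₂O: 0 + 3(76.73) = 230.2
Total out = 711.7 kmol/h; y_O₂ = 301.7 / 711.7 = 0.424.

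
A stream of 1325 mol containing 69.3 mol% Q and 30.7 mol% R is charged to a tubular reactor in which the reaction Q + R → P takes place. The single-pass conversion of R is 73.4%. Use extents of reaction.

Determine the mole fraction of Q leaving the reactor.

0.604

R reacted = 0.734 × 406.8 = 298.6 mol; ν_R = −1, so ξ = 298.6/1 = 298.6 mol.
Outlet amounts (n = n₀ + ν ξ):
  Q: 918.2 − 1(298.6) = 619.7
  R: 406.8 − 1(298.6) = 108.2
  P: 0 + 1(298.6) = 298.6
Total out = 1026 mol; y_Q = 619.7 / 1026 = 0.6037.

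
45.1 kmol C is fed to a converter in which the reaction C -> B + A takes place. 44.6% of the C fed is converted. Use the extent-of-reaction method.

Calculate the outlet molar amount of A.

20.1 kmol

C reacted = 0.446 × 45.1 = 20.11 kmol; ν_C = −1, so ξ = 20.11/1 = 20.11 kmol.
Outlet amounts (n = n₀ + ν ξ):
  C: 45.1 − 1(20.11) = 24.99
  B: 0 + 1(20.11) = 20.11
  A: 0 + 1(20.11) = 20.11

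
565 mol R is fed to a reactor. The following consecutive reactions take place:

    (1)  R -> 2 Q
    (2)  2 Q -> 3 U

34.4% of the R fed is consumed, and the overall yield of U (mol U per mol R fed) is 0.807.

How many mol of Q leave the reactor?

84.7 mol

Conversion of R: R consumed = 1ξ₁ = 0.344 × 565 → ξ₁ = 194.4 mol.
Yield of U: 3ξ₂ / 565 = 0.807 → ξ₂ = 152 mol.
Outlet amounts (n = n₀ + Σ ν·ξ):
  R: 565 − 1(194.4) = 370.6
  Q: 0 + 2(194.4) − 2(152) = 84.75
  U: 0 + 3(152) = 456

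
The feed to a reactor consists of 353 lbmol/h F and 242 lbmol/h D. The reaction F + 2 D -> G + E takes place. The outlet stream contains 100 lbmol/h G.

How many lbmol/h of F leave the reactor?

253 lbmol/h

For G: n = n₀ + 1ξ → 100 = 0 + 1ξ, giving ξ = 100 lbmol/h.
Outlet amounts (n = n₀ + ν ξ):
  F: 353 − 1(100) = 253
  D: 242 − 2(100) = 42
  G: 0 + 1(100) = 100
  E: 0 + 1(100) = 100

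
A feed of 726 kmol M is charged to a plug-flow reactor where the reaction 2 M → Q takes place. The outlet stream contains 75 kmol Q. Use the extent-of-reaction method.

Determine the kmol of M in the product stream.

576 kmol

For Q: n = n₀ + 1ξ → 75 = 0 + 1ξ, giving ξ = 75 kmol.
Outlet amounts (n = n₀ + ν ξ):
  M: 726 − 2(75) = 576
  Q: 0 + 1(75) = 75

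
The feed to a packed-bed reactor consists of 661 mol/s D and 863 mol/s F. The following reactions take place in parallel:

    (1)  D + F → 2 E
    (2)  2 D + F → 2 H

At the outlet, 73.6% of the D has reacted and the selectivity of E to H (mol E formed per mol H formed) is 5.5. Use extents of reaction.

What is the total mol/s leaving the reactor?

Conversion of D: D consumed = 0.736 × 661 = 486.5 mol/s = 1ξ₁ + 2ξ₂.
Selectivity: 2ξ₁ / (2ξ₂) = 5.5 → ξ₁ = 5.5 ξ₂.
Substitute: (1·5.5 + 2) ξ₂ = 486.5 → ξ₂ = 64.87 mol/s, ξ₁ = 356.8 mol/s.
Outlet amounts (n = n₀ + Σ ν·ξ):
  D: 661 − 1(356.8) − 2(64.87) = 174.5
  F: 863 − 1(356.8) − 1(64.87) = 441.4
  E: 0 + 2(356.8) = 713.5
  H: 0 + 2(64.87) = 129.7
Total out = 174.5 + 441.4 + 713.5 + 129.7 = 1459 mol/s.

1460 mol/s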